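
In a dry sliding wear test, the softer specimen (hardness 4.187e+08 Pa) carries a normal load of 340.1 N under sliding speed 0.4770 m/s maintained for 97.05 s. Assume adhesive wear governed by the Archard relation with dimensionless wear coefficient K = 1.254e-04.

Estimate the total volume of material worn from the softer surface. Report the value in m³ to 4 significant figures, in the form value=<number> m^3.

value=4.715e-09 m^3

All working math carries full precision; printed values are rounded — rounded once at the end, at 4 significant figures.
Convert: The distance L = v·t = 0.4770 m/s × 97.05 s = 46.29 m.
In SI base units: W = 340.1 N, H = 4.187e+08 Pa, K = 1.254e-04.
Archard relation: V = K·W·L/H = 1.254e-04 · 340.1 · 46.29 / 4.187e+08 = 4.715e-09 m³.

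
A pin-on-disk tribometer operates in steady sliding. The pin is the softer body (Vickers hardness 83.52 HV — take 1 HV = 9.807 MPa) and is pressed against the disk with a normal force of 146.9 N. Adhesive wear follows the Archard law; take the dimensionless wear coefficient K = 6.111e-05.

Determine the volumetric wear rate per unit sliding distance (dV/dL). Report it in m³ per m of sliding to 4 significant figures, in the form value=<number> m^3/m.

value=1.096e-11 m^3/m

Every step holds full precision; the intermediates appear rounded — a single final rounding to four significant figures.
Convert: Hardness H = 83.52 HV × 9.807 MPa/HV = 819.1 MPa = 8.191e+08 Pa.
In SI base units: W = 146.9 N, H = 8.191e+08 Pa, K = 6.111e-05.
Sliding wear rate dV/dL = K·W/H, so: 6.111e-05 · 146.9 / 8.191e+08 = 1.096e-11 m³/m.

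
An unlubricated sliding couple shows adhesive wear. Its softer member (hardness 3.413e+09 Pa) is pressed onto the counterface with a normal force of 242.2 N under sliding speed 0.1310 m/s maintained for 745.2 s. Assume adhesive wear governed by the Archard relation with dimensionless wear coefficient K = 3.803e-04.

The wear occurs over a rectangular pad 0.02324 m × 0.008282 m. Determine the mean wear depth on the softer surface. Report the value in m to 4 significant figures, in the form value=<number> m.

Intermediates are shown rounded. All working math maintains full precision, and rounded just once: 4 significant figures.
Path length L = v·t = 0.1310 m/s × 745.2 s = 97.62 m.
Contact area A = 0.02324 m × 0.008282 m = 1.925e-04 m².
Collected in SI base units: W = 242.2 N, H = 3.413e+09 Pa, K = 3.803e-04.
Wear volume V = K·W·L/H = 3.803e-04 · 242.2 · 97.62 / 3.413e+09 = 2.635e-09 m³.
Mean wear depth h = V/A = 2.635e-09 / 1.925e-04 = 1.369e-05 m.

value=1.369e-05 m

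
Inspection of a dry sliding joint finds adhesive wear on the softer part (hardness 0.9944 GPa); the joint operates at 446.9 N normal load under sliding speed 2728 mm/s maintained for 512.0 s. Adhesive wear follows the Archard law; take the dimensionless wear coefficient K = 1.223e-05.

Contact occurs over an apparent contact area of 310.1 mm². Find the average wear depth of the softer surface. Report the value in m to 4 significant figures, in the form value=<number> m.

Each operation carries full precision; the intermediates appear rounded, and rounded just once to 4 significant figures.
Convert: Sliding speed v = 2728 mm/s = 2.728 m/s. Distance L = v·t = 2.728 m/s × 512.0 s = 1397 m.
Convert: Hardness H = 0.9944 GPa = 9.944e+08 Pa.
Convert: Contact area A = 310.1 mm² = 3.101e-04 m².
In SI base units, W = 446.9 N, H = 9.944e+08 Pa, K = 1.223e-05.
Apply Archard: V = K·W·L/H = 1.223e-05 · 446.9 · 1397 / 9.944e+08 = 7.677e-09 m³.
Mean wear depth h = V/A = 7.677e-09 / 3.101e-04 = 2.476e-05 m.

value=2.476e-05 m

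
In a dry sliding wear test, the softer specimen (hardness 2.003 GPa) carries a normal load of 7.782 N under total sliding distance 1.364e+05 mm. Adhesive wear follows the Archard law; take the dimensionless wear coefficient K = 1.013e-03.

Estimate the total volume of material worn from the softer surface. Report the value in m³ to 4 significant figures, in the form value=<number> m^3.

Displayed values are rounded — each operation runs at exact precision — rounded just once, at four significant digits.
Distance covered L = 1.364e+05 mm = 136.4 m.
Hardness H = 2.003 GPa = 2.003e+09 Pa.
Expressed in SI base units: W = 7.782 N, H = 2.003e+09 Pa, K = 1.013e-03.
Worn volume V = K·W·L/H = 1.013e-03 · 7.782 · 136.4 / 2.003e+09 = 5.368e-10 m³.

value=5.368e-10 m^3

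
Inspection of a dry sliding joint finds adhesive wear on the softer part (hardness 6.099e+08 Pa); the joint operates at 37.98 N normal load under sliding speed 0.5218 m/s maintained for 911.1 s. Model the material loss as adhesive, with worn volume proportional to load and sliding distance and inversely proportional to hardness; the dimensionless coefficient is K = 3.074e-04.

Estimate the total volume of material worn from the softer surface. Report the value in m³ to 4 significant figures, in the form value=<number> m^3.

value=9.101e-09 m^3

Each operation holds exact precision — intermediate values are shown rounded. Rounded once at the end to 4 significant figures.
Distance L = v·t = 0.5218 m/s × 911.1 s = 475.4 m.
As SI base values: W = 37.98 N, H = 6.099e+08 Pa, K = 3.074e-04.
Volume removed: V = K·W·L/H = 3.074e-04 · 37.98 · 475.4 / 6.099e+08 = 9.101e-09 m³.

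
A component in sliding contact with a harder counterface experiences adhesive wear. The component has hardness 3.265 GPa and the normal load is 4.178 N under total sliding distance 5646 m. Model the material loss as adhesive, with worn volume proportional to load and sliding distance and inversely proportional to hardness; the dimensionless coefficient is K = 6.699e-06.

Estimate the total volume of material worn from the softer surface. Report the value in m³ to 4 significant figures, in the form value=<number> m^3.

All working math keeps full float precision. The intermediates are printed rounded, and one final rounding to 4 significant figures.
Hardness H = 3.265 GPa = 3.265e+09 Pa.
Working in SI base units: W = 4.178 N, H = 3.265e+09 Pa, K = 6.699e-06.
Worn volume V = K·W·L/H = 6.699e-06 · 4.178 · 5646 / 3.265e+09 = 4.840e-11 m³.

value=4.840e-11 m^3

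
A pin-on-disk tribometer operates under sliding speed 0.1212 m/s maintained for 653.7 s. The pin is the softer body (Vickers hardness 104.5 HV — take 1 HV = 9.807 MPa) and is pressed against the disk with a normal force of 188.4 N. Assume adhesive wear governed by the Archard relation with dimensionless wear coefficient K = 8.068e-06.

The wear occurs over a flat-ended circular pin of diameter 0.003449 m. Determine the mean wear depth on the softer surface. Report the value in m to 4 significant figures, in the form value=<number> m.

Intermediate values are shown rounded, and each operation holds full float precision; rounded once at the end: four significant digits.
Convert: Path length L = v·t = 0.1212 m/s × 653.7 s = 79.23 m.
Convert: Hardness H = 104.5 HV × 9.807 MPa/HV = 1025 MPa = 1.025e+09 Pa.
Convert: Contact area A = π·d²/4 = π·(0.003449 m)²/4 = 9.343e-06 m².
Collected in SI base units: W = 188.4 N, H = 1.025e+09 Pa, K = 8.068e-06.
Archard volume V = K·W·L/H = 8.068e-06 · 188.4 · 79.23 / 1.025e+09 = 1.175e-10 m³.
Average depth h = V/A = 1.175e-10 / 9.343e-06 = 1.258e-05 m.

value=1.258e-05 m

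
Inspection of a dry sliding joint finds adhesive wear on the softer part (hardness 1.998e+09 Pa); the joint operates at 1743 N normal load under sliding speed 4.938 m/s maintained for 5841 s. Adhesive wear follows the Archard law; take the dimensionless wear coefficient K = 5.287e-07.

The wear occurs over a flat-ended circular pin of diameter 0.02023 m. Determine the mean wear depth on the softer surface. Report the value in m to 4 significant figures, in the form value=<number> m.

Printed values are rounded. All arithmetic holds full float precision. Rounded once at the end: four significant figures.
Convert: Distance covered L = v·t = 4.938 m/s × 5841 s = 2.884e+04 m.
Convert: Contact area A = π·d²/4 = π·(0.02023 m)²/4 = 3.214e-04 m².
Expressed in SI base units: W = 1743 N, H = 1.998e+09 Pa, K = 5.287e-07.
By Archard's law, V = K·W·L/H = 5.287e-07 · 1743 · 2.884e+04 / 1.998e+09 = 1.330e-08 m³.
Mean wear depth h = V/A = 1.330e-08 / 3.214e-04 = 4.139e-05 m.

value=4.139e-05 m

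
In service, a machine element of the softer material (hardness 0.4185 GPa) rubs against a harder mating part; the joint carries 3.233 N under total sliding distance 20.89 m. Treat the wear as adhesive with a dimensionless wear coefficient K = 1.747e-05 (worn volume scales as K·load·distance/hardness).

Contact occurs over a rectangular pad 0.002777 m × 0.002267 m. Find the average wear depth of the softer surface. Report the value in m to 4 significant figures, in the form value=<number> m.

The algebra keeps exact precision. The intermediates appear rounded, and one last rounding: four significant digits.
Convert: Hardness H = 0.4185 GPa = 4.185e+08 Pa.
Convert: Contact area A = 0.002777 m × 0.002267 m = 6.295e-06 m².
Restated in SI base units: W = 3.233 N, H = 4.185e+08 Pa, K = 1.747e-05.
By Archard's law, V = K·W·L/H = 1.747e-05 · 3.233 · 20.89 / 4.185e+08 = 2.819e-12 m³.
Average depth h = V/A = 2.819e-12 / 6.295e-06 = 4.478e-07 m.

value=4.478e-07 m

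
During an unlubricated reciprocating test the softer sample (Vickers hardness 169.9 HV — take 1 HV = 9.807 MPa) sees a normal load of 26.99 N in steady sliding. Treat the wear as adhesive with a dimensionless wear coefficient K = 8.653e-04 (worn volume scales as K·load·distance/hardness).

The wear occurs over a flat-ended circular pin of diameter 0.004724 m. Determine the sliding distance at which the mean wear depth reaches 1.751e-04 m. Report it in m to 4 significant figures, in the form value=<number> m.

Every step holds exact precision — intermediates are displayed rounded. Rounded just once, at 4 significant figures.
Convert: Hardness H = 169.9 HV × 9.807 MPa/HV = 1666 MPa = 1.666e+09 Pa.
Convert: Contact area A = π·d²/4 = π·(0.004724 m)²/4 = 1.753e-05 m².
In SI base units, W = 26.99 N, H = 1.666e+09 Pa, K = 8.653e-04.
At the depth limit, V_lim = h_lim·A = 1.751e-04 · 1.753e-05 = 3.069e-09 m³.
So the life L = V_lim·H/(K·W) = 3.069e-09 · 1.666e+09 / (8.653e-04 · 26.99) = 219.0 m.

value=219.0 m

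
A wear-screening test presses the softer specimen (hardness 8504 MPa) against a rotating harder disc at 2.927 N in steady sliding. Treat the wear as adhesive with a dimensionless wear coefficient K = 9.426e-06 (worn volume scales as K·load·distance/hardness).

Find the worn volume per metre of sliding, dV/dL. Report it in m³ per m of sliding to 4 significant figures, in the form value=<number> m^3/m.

The computation runs at exact precision. Displayed values are rounded. Rounded just once, at four significant digits.
Convert: Hardness H = 8504 MPa = 8.504e+09 Pa.
In SI base units: W = 2.927 N, H = 8.504e+09 Pa, K = 9.426e-06.
Rate of wear dV/dL = K·W/H — distance-free: 9.426e-06 · 2.927 / 8.504e+09 = 3.244e-15 m³/m.

value=3.244e-15 m^3/m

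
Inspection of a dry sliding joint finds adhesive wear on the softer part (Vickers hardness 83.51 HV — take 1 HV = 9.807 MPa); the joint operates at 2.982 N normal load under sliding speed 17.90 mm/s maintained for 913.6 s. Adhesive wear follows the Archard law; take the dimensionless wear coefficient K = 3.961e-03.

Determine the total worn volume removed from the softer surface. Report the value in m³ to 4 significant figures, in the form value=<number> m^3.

Shown intermediates are rounded, and each operation carries full float precision — rounded once at the end, at four significant figures.
Sliding speed v = 17.90 mm/s = 0.01790 m/s. The distance L = v·t = 0.01790 m/s × 913.6 s = 16.35 m.
Hardness H = 83.51 HV × 9.807 MPa/HV = 819.0 MPa = 8.190e+08 Pa.
In SI base units, W = 2.982 N, H = 8.190e+08 Pa, K = 3.961e-03.
Archard relation: V = K·W·L/H = 3.961e-03 · 2.982 · 16.35 / 8.190e+08 = 2.359e-10 m³.

value=2.359e-10 m^3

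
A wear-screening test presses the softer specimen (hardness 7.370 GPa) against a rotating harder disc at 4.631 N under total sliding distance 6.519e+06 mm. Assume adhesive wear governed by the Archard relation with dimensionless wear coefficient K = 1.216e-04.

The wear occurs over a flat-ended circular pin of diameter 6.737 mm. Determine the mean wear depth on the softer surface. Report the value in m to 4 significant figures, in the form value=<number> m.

Intermediate values are shown rounded — all working math runs at full precision; rounded just once to four significant figures.
Distance covered L = 6.519e+06 mm = 6519 m.
Hardness H = 7.370 GPa = 7.370e+09 Pa.
Pin diameter d = 6.737 mm = 0.006737 m. Contact area A = π·d²/4 = π·(0.006737 m)²/4 = 3.565e-05 m².
In SI base units, W = 4.631 N, H = 7.370e+09 Pa, K = 1.216e-04.
Wear volume V = K·W·L/H = 1.216e-04 · 4.631 · 6519 / 7.370e+09 = 4.981e-10 m³.
Depth of wear h = V/A = 4.981e-10 / 3.565e-05 = 1.397e-05 m.

value=1.397e-05 m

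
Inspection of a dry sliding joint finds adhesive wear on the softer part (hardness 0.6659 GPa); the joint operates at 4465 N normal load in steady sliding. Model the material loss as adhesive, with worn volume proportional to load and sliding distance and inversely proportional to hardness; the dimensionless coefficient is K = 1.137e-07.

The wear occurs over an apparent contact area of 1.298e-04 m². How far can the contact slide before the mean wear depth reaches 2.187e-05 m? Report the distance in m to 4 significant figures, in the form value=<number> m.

The intermediates appear rounded; each operation holds full precision, and a lone final rounding: four significant digits.
Hardness H = 0.6659 GPa = 6.659e+08 Pa.
SI base units throughout: W = 4465 N, H = 6.659e+08 Pa, K = 1.137e-07.
At the depth limit, V_lim = h_lim·A = 2.187e-05 · 1.298e-04 = 2.839e-09 m³.
Sliding life L = V_lim·H/(K·W) = 2.839e-09 · 6.659e+08 / (1.137e-07 · 4465) = 3723 m.

value=3723 m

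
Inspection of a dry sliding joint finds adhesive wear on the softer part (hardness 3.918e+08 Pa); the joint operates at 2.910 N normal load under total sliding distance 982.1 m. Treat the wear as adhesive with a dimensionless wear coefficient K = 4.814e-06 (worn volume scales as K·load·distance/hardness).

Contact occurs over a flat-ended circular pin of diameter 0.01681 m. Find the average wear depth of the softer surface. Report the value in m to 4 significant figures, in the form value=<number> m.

Intermediate values are printed rounded, and each operation holds full float precision. Rounded once at the end to 4 significant figures.
Convert: Contact area A = π·d²/4 = π·(0.01681 m)²/4 = 2.219e-04 m².
Collected in SI base units: W = 2.910 N, H = 3.918e+08 Pa, K = 4.814e-06.
Worn volume V = K·W·L/H = 4.814e-06 · 2.910 · 982.1 / 3.918e+08 = 3.511e-11 m³.
Mean wear depth h = V/A = 3.511e-11 / 2.219e-04 = 1.582e-07 m.

value=1.582e-07 m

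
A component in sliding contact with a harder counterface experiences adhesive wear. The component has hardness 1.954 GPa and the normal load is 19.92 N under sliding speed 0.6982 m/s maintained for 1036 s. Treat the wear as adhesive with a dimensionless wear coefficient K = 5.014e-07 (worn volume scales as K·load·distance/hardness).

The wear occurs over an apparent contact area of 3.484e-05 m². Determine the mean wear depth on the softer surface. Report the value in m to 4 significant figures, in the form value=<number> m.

Intermediates are shown rounded, and each operation maintains full float precision; rounded once at the end: 4 significant figures.
Convert: Sliding distance L = v·t = 0.6982 m/s × 1036 s = 723.3 m.
Convert: Hardness H = 1.954 GPa = 1.954e+09 Pa.
As SI base values: W = 19.92 N, H = 1.954e+09 Pa, K = 5.014e-07.
Worn volume V = K·W·L/H = 5.014e-07 · 19.92 · 723.3 / 1.954e+09 = 3.697e-12 m³.
Depth of wear h = V/A = 3.697e-12 / 3.484e-05 = 1.061e-07 m.

value=1.061e-07 m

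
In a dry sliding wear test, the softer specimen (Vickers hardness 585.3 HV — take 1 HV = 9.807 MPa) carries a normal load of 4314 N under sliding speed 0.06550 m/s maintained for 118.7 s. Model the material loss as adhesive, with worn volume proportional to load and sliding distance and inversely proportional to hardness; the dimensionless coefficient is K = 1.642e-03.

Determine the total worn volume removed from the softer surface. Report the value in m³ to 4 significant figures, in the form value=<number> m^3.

value=9.595e-09 m^3

Shown intermediates are rounded. All arithmetic keeps full precision, and a lone final rounding to four significant figures.
Convert: Sliding distance L = v·t = 0.06550 m/s × 118.7 s = 7.775 m.
Convert: Hardness H = 585.3 HV × 9.807 MPa/HV = 5740 MPa = 5.740e+09 Pa.
Collected in SI base units: W = 4314 N, H = 5.740e+09 Pa, K = 1.642e-03.
By Archard's law, V = K·W·L/H = 1.642e-03 · 4314 · 7.775 / 5.740e+09 = 9.595e-09 m³.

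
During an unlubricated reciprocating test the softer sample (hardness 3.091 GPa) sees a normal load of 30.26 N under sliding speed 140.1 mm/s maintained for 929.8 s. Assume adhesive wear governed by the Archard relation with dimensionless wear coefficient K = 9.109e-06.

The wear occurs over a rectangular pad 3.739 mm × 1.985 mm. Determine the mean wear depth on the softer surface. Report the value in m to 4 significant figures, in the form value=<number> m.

value=1.565e-06 m

The algebra carries full float precision — intermediate values are displayed rounded; rounded once at the end, at 4 significant figures.
Convert: Sliding speed v = 140.1 mm/s = 0.1401 m/s. Distance L = v·t = 0.1401 m/s × 929.8 s = 130.3 m.
Convert: Hardness H = 3.091 GPa = 3.091e+09 Pa.
Convert: Pad sides 3.739 mm × 1.985 mm = 0.003739 m × 0.001985 m. Contact area A = 0.003739 m × 0.001985 m = 7.422e-06 m².
In SI base units, W = 30.26 N, H = 3.091e+09 Pa, K = 9.109e-06.
The Archard volume V = K·W·L/H = 9.109e-06 · 30.26 · 130.3 / 3.091e+09 = 1.162e-11 m³.
Average depth h = V/A = 1.162e-11 / 7.422e-06 = 1.565e-06 m.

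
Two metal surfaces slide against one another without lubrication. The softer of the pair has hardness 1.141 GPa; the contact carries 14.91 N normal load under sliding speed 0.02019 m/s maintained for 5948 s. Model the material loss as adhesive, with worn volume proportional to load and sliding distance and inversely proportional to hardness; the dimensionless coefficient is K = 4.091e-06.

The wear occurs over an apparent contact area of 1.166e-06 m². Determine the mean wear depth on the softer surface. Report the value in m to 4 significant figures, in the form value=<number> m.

All arithmetic carries full precision, and the intermediates are shown rounded — one last rounding to 4 significant digits.
Convert: Distance covered L = v·t = 0.02019 m/s × 5948 s = 120.1 m.
Convert: Hardness H = 1.141 GPa = 1.141e+09 Pa.
Expressed in SI base units: W = 14.91 N, H = 1.141e+09 Pa, K = 4.091e-06.
Archard relation: V = K·W·L/H = 4.091e-06 · 14.91 · 120.1 / 1.141e+09 = 6.420e-12 m³.
Mean wear depth h = V/A = 6.420e-12 / 1.166e-06 = 5.506e-06 m.

value=5.506e-06 m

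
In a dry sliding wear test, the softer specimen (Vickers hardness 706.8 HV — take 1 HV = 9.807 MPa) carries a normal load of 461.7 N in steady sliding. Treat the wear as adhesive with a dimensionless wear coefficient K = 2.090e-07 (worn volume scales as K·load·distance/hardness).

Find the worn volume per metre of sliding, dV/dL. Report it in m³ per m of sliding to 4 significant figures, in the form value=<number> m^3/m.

All working math keeps full precision. Intermediates appear rounded; a single final rounding to four significant digits.
Hardness H = 706.8 HV × 9.807 MPa/HV = 6932 MPa = 6.932e+09 Pa.
Expressed in SI base units: W = 461.7 N, H = 6.932e+09 Pa, K = 2.090e-07.
Sliding wear rate dV/dL = K·W/H, per unit distance: 2.090e-07 · 461.7 / 6.932e+09 = 1.392e-14 m³/m.

value=1.392e-14 m^3/m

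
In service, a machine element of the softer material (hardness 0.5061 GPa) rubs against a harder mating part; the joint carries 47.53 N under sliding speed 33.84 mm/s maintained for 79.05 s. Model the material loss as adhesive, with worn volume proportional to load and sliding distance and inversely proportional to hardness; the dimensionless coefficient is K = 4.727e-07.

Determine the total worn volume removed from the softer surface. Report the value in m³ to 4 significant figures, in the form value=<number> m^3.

The intermediates appear rounded, and the computation holds full precision; a lone final rounding, at 4 significant digits.
Sliding speed v = 33.84 mm/s = 0.03384 m/s. Distance L = v·t = 0.03384 m/s × 79.05 s = 2.675 m.
Hardness H = 0.5061 GPa = 5.061e+08 Pa.
Working in SI base units: W = 47.53 N, H = 5.061e+08 Pa, K = 4.727e-07.
Wear volume V = K·W·L/H = 4.727e-07 · 47.53 · 2.675 / 5.061e+08 = 1.188e-13 m³.

value=1.188e-13 m^3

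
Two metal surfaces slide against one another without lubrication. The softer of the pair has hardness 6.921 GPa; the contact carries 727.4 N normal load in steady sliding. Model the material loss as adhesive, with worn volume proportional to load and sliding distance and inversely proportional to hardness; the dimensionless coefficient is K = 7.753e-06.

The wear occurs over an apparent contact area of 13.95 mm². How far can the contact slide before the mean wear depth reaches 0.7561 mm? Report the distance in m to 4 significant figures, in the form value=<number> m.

value=1.294e+04 m

Every step runs at full float precision, and printed values are rounded, and one final rounding to 4 significant figures.
Hardness H = 6.921 GPa = 6.921e+09 Pa.
Contact area A = 13.95 mm² = 1.395e-05 m².
Depth limit h_lim = 0.7561 mm = 7.561e-04 m.
In SI base units: W = 727.4 N, H = 6.921e+09 Pa, K = 7.753e-06.
Volume at the limit: V_lim = h_lim·A = 7.561e-04 · 1.395e-05 = 1.055e-08 m³.
So the life L = V_lim·H/(K·W) = 1.055e-08 · 6.921e+09 / (7.753e-06 · 727.4) = 1.294e+04 m.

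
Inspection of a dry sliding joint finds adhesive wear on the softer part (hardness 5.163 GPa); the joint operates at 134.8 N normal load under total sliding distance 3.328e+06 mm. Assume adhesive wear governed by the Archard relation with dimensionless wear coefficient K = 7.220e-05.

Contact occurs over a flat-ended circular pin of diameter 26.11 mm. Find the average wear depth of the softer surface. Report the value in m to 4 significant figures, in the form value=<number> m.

All arithmetic keeps full precision; shown intermediates are rounded, and rounded just once, at 4 significant digits.
Sliding distance L = 3.328e+06 mm = 3328 m.
Hardness H = 5.163 GPa = 5.163e+09 Pa.
Pin diameter d = 26.11 mm = 0.02611 m. Contact area A = π·d²/4 = π·(0.02611 m)²/4 = 5.354e-04 m².
SI base units throughout: W = 134.8 N, H = 5.163e+09 Pa, K = 7.220e-05.
Archard volume V = K·W·L/H = 7.220e-05 · 134.8 · 3328 / 5.163e+09 = 6.273e-09 m³.
Mean depth h = V/A = 6.273e-09 / 5.354e-04 = 1.172e-05 m.

value=1.172e-05 m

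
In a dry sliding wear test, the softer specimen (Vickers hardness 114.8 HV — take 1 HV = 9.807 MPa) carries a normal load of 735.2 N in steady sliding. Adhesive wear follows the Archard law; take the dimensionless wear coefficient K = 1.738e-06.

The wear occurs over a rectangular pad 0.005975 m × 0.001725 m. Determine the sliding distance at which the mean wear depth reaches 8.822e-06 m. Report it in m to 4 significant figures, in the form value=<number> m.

value=80.12 m

Intermediates are printed rounded, and each operation runs at full float precision, and rounded just once: 4 significant figures.
Hardness H = 114.8 HV × 9.807 MPa/HV = 1126 MPa = 1.126e+09 Pa.
Contact area A = 0.005975 m × 0.001725 m = 1.031e-05 m².
Restated in SI base units: W = 735.2 N, H = 1.126e+09 Pa, K = 1.738e-06.
Wearable volume V_lim = h_lim·A = 8.822e-06 · 1.031e-05 = 9.093e-11 m³.
Inverting, life L = V_lim·H/(K·W) = 9.093e-11 · 1.126e+09 / (1.738e-06 · 735.2) = 80.12 m.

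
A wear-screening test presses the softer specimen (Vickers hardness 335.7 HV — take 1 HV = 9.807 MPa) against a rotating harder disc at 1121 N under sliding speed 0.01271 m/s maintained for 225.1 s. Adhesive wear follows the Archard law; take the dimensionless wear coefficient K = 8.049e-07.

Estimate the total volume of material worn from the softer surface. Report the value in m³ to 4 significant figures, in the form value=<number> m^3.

All working math maintains full precision — displayed values are rounded, and rounded once at the end: 4 significant digits.
Convert: Sliding distance L = v·t = 0.01271 m/s × 225.1 s = 2.861 m.
Convert: Hardness H = 335.7 HV × 9.807 MPa/HV = 3292 MPa = 3.292e+09 Pa.
In SI base units: W = 1121 N, H = 3.292e+09 Pa, K = 8.049e-07.
By Archard's law, V = K·W·L/H = 8.049e-07 · 1121 · 2.861 / 3.292e+09 = 7.841e-13 m³.

value=7.841e-13 m^3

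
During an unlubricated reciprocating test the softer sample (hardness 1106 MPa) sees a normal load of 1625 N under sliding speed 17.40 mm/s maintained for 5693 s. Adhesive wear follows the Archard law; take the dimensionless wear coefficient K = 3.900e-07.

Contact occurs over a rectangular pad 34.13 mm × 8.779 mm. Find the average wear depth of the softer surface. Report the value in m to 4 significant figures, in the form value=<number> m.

value=1.894e-07 m

All working math holds full precision — the intermediates are displayed rounded; rounded once at the end: four significant figures.
Convert: Sliding speed v = 17.40 mm/s = 0.01740 m/s. Sliding distance L = v·t = 0.01740 m/s × 5693 s = 99.06 m.
Convert: Hardness H = 1106 MPa = 1.106e+09 Pa.
Convert: Pad sides 34.13 mm × 8.779 mm = 0.03413 m × 0.008779 m. Contact area A = 0.03413 m × 0.008779 m = 2.996e-04 m².
Working in SI base units: W = 1625 N, H = 1.106e+09 Pa, K = 3.900e-07.
Archard volume V = K·W·L/H = 3.900e-07 · 1625 · 99.06 / 1.106e+09 = 5.676e-11 m³.
Mean wear depth h = V/A = 5.676e-11 / 2.996e-04 = 1.894e-07 m.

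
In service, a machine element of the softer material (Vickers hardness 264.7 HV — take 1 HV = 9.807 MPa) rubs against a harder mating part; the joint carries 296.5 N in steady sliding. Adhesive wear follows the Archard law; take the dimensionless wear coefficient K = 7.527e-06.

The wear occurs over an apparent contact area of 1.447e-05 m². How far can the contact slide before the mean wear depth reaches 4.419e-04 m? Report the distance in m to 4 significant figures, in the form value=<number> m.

value=7438 m

Intermediate values are displayed rounded; the computation runs at exact precision, and rounded just once to 4 significant figures.
Hardness H = 264.7 HV × 9.807 MPa/HV = 2596 MPa = 2.596e+09 Pa.
Collected in SI base units: W = 296.5 N, H = 2.596e+09 Pa, K = 7.527e-06.
Permissible volume V_lim = h_lim·A = 4.419e-04 · 1.447e-05 = 6.394e-09 m³.
Life L = V_lim·H/(K·W) = 6.394e-09 · 2.596e+09 / (7.527e-06 · 296.5) = 7438 m.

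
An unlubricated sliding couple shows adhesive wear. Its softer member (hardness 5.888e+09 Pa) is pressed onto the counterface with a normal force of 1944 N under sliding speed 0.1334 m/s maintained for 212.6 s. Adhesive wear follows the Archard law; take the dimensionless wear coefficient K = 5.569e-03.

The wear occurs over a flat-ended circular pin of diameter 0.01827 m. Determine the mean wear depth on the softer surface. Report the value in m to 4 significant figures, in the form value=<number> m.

value=1.989e-04 m

The algebra carries full precision; intermediates are displayed rounded; a lone final rounding, at four significant digits.
Convert: Total distance L = v·t = 0.1334 m/s × 212.6 s = 28.36 m.
Convert: Contact area A = π·d²/4 = π·(0.01827 m)²/4 = 2.622e-04 m².
Expressed in SI base units: W = 1944 N, H = 5.888e+09 Pa, K = 5.569e-03.
Wear volume V = K·W·L/H = 5.569e-03 · 1944 · 28.36 / 5.888e+09 = 5.215e-08 m³.
Depth of wear h = V/A = 5.215e-08 / 2.622e-04 = 1.989e-04 m.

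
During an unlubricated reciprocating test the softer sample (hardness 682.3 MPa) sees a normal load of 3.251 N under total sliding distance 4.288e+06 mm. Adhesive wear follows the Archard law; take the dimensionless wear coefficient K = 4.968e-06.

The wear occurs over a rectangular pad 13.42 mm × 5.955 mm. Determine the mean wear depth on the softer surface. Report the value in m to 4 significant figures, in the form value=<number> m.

value=1.270e-06 m

Printed values are rounded, and every step keeps exact precision — one final rounding to four significant digits.
The distance L = 4.288e+06 mm = 4288 m.
Hardness H = 682.3 MPa = 6.823e+08 Pa.
Pad sides 13.42 mm × 5.955 mm = 0.01342 m × 0.005955 m. Contact area A = 0.01342 m × 0.005955 m = 7.992e-05 m².
Restated in SI base units: W = 3.251 N, H = 6.823e+08 Pa, K = 4.968e-06.
Archard volume V = K·W·L/H = 4.968e-06 · 3.251 · 4288 / 6.823e+08 = 1.015e-10 m³.
Depth h = V/A = 1.015e-10 / 7.992e-05 = 1.270e-06 m.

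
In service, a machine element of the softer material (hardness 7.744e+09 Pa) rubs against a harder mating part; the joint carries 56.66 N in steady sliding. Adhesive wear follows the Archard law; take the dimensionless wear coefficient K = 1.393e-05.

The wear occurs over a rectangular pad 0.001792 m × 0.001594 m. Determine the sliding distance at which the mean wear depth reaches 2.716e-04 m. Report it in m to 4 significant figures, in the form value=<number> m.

Every step carries full float precision — the intermediates are shown rounded. Rounded once at the end, at four significant figures.
Convert: Contact area A = 0.001792 m × 0.001594 m = 2.856e-06 m².
In SI base units: W = 56.66 N, H = 7.744e+09 Pa, K = 1.393e-05.
Wearable volume V_lim = h_lim·A = 2.716e-04 · 2.856e-06 = 7.758e-10 m³.
Thus life L = V_lim·H/(K·W) = 7.758e-10 · 7.744e+09 / (1.393e-05 · 56.66) = 7612 m.

value=7612 m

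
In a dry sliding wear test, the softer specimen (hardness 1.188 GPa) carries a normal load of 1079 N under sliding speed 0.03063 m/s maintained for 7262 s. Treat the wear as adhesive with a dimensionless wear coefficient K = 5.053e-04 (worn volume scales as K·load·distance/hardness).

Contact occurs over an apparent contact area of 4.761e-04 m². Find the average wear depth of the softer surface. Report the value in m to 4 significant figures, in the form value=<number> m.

value=2.144e-04 m

All arithmetic maintains full precision — the intermediates are shown rounded; one final rounding: 4 significant digits.
Sliding distance L = v·t = 0.03063 m/s × 7262 s = 222.4 m.
Hardness H = 1.188 GPa = 1.188e+09 Pa.
Working in SI base units: W = 1079 N, H = 1.188e+09 Pa, K = 5.053e-04.
Archard volume V = K·W·L/H = 5.053e-04 · 1079 · 222.4 / 1.188e+09 = 1.021e-07 m³.
Average depth h = V/A = 1.021e-07 / 4.761e-04 = 2.144e-04 m.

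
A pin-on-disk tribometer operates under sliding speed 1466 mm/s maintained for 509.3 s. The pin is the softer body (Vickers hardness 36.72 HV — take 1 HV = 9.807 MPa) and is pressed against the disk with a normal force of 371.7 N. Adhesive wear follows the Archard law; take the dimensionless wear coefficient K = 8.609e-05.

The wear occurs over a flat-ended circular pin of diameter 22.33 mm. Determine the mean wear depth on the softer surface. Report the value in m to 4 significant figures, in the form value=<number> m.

value=1.694e-04 m

The intermediates are printed rounded, and the computation maintains full float precision; a single final rounding to four significant digits.
Convert: Sliding speed v = 1466 mm/s = 1.466 m/s. Total distance L = v·t = 1.466 m/s × 509.3 s = 746.6 m.
Convert: Hardness H = 36.72 HV × 9.807 MPa/HV = 360.1 MPa = 3.601e+08 Pa.
Convert: Pin diameter d = 22.33 mm = 0.02233 m. Contact area A = π·d²/4 = π·(0.02233 m)²/4 = 3.916e-04 m².
Restated in SI base units: W = 371.7 N, H = 3.601e+08 Pa, K = 8.609e-05.
Wear volume V = K·W·L/H = 8.609e-05 · 371.7 · 746.6 / 3.601e+08 = 6.635e-08 m³.
Wear depth h = V/A = 6.635e-08 / 3.916e-04 = 1.694e-04 m.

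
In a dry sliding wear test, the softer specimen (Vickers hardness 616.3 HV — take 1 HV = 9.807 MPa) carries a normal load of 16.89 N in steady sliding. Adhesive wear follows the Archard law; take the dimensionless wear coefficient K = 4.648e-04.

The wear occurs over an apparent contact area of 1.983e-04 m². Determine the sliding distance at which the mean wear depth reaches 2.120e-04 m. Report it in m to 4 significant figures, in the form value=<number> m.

The algebra runs at full precision, and intermediates appear rounded — a single final rounding, at four significant digits.
Convert: Hardness H = 616.3 HV × 9.807 MPa/HV = 6044 MPa = 6.044e+09 Pa.
Restated in SI base units: W = 16.89 N, H = 6.044e+09 Pa, K = 4.648e-04.
Wearable volume V_lim = h_lim·A = 2.120e-04 · 1.983e-04 = 4.204e-08 m³.
Inverting, life L = V_lim·H/(K·W) = 4.204e-08 · 6.044e+09 / (4.648e-04 · 16.89) = 3.237e+04 m.

value=3.237e+04 m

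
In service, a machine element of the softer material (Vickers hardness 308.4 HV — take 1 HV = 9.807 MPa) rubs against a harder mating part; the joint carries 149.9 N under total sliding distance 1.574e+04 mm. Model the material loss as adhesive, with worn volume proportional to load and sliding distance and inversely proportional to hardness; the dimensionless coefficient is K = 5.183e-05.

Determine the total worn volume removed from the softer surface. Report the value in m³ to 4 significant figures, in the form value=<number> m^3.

value=4.043e-11 m^3

Displayed values are rounded, and all arithmetic carries exact precision, and one last rounding: 4 significant figures.
Total distance L = 1.574e+04 mm = 15.74 m.
Hardness H = 308.4 HV × 9.807 MPa/HV = 3024 MPa = 3.024e+09 Pa.
As SI base values: W = 149.9 N, H = 3.024e+09 Pa, K = 5.183e-05.
Volume removed: V = K·W·L/H = 5.183e-05 · 149.9 · 15.74 / 3.024e+09 = 4.043e-11 m³.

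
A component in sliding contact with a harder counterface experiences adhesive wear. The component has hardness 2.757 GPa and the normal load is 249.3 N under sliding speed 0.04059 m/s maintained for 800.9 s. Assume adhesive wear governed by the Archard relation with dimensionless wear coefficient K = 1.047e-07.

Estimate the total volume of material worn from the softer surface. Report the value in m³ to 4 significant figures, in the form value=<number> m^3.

Each operation runs at full float precision. The intermediates appear rounded. Rounded just once, at 4 significant digits.
Convert: Distance covered L = v·t = 0.04059 m/s × 800.9 s = 32.51 m.
Convert: Hardness H = 2.757 GPa = 2.757e+09 Pa.
In SI base units: W = 249.3 N, H = 2.757e+09 Pa, K = 1.047e-07.
Volume removed: V = K·W·L/H = 1.047e-07 · 249.3 · 32.51 / 2.757e+09 = 3.078e-13 m³.

value=3.078e-13 m^3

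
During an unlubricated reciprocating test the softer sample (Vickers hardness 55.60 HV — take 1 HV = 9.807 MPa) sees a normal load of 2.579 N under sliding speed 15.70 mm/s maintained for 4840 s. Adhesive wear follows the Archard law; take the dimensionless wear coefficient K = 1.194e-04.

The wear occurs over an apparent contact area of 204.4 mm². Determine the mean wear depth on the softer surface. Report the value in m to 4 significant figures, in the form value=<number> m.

value=2.099e-07 m

Every step holds full float precision; the intermediates are printed rounded. Rounded once at the end to four significant figures.
Convert: Sliding speed v = 15.70 mm/s = 0.01570 m/s. Distance L = v·t = 0.01570 m/s × 4840 s = 75.99 m.
Convert: Hardness H = 55.60 HV × 9.807 MPa/HV = 545.3 MPa = 5.453e+08 Pa.
Convert: Contact area A = 204.4 mm² = 2.044e-04 m².
Working in SI base units: W = 2.579 N, H = 5.453e+08 Pa, K = 1.194e-04.
Wear volume V = K·W·L/H = 1.194e-04 · 2.579 · 75.99 / 5.453e+08 = 4.291e-11 m³.
Mean depth h = V/A = 4.291e-11 / 2.044e-04 = 2.099e-07 m.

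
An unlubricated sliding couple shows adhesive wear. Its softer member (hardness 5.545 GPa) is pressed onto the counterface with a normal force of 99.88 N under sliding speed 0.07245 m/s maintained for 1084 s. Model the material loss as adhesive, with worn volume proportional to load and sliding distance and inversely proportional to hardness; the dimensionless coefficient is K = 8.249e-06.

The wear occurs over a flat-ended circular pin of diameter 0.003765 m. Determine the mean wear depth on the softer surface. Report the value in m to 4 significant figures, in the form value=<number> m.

value=1.048e-06 m

Intermediate values are shown rounded — all arithmetic holds full precision. Rounded once at the end: 4 significant digits.
Distance L = v·t = 0.07245 m/s × 1084 s = 78.54 m.
Hardness H = 5.545 GPa = 5.545e+09 Pa.
Contact area A = π·d²/4 = π·(0.003765 m)²/4 = 1.113e-05 m².
As SI base values: W = 99.88 N, H = 5.545e+09 Pa, K = 8.249e-06.
Volume removed: V = K·W·L/H = 8.249e-06 · 99.88 · 78.54 / 5.545e+09 = 1.167e-11 m³.
Mean wear depth h = V/A = 1.167e-11 / 1.113e-05 = 1.048e-06 m.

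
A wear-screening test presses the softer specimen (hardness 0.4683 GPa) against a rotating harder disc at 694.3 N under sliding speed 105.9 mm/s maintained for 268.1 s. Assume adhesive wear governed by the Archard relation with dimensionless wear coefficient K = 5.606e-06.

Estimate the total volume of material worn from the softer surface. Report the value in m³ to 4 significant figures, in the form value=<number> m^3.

Intermediates appear rounded; all arithmetic keeps exact precision; a lone final rounding: four significant digits.
Convert: Sliding speed v = 105.9 mm/s = 0.1059 m/s. Distance L = v·t = 0.1059 m/s × 268.1 s = 28.39 m.
Convert: Hardness H = 0.4683 GPa = 4.683e+08 Pa.
Restated in SI base units: W = 694.3 N, H = 4.683e+08 Pa, K = 5.606e-06.
Archard relation: V = K·W·L/H = 5.606e-06 · 694.3 · 28.39 / 4.683e+08 = 2.360e-10 m³.

value=2.360e-10 m^3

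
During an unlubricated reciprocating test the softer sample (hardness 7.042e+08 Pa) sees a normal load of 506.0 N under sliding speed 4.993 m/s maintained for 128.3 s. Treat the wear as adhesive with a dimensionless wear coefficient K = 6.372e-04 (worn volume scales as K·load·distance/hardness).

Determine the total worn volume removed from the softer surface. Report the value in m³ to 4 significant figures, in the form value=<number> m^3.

Shown intermediates are rounded — the computation runs at full precision; rounded just once: four significant digits.
Convert: The distance L = v·t = 4.993 m/s × 128.3 s = 640.6 m.
In SI base units, W = 506.0 N, H = 7.042e+08 Pa, K = 6.372e-04.
Archard relation: V = K·W·L/H = 6.372e-04 · 506.0 · 640.6 / 7.042e+08 = 2.933e-07 m³.

value=2.933e-07 m^3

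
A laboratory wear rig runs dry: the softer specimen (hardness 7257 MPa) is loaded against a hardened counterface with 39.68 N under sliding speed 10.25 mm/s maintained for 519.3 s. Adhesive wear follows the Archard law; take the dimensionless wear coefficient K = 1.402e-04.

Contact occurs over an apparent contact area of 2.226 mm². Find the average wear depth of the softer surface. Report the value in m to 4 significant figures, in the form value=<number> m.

value=1.833e-06 m

Intermediates are printed rounded. The algebra runs at full precision. Rounded once at the end to four significant figures.
Convert: Sliding speed v = 10.25 mm/s = 0.01025 m/s. Distance covered L = v·t = 0.01025 m/s × 519.3 s = 5.323 m.
Convert: Hardness H = 7257 MPa = 7.257e+09 Pa.
Convert: Contact area A = 2.226 mm² = 2.226e-06 m².
In SI base units: W = 39.68 N, H = 7.257e+09 Pa, K = 1.402e-04.
Apply Archard: V = K·W·L/H = 1.402e-04 · 39.68 · 5.323 / 7.257e+09 = 4.080e-12 m³.
Mean depth h = V/A = 4.080e-12 / 2.226e-06 = 1.833e-06 m.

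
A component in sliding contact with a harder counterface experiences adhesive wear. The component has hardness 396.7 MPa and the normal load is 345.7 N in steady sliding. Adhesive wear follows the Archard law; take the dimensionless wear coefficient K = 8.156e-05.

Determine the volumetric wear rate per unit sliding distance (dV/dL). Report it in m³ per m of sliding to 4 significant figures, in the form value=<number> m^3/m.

All working math runs at exact precision. Intermediate values appear rounded; one last rounding, at four significant digits.
Convert: Hardness H = 396.7 MPa = 3.967e+08 Pa.
In SI base units: W = 345.7 N, H = 3.967e+08 Pa, K = 8.156e-05.
Wear rate dV/dL = K·W/H (no L dependence): 8.156e-05 · 345.7 / 3.967e+08 = 7.107e-11 m³/m.

value=7.107e-11 m^3/m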